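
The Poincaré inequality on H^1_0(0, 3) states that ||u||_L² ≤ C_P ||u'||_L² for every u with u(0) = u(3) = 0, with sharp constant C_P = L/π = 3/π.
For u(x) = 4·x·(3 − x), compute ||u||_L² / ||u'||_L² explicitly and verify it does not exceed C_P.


||u||_L² / ||u'||_L² = 3*sqrt(10)/10 < C_P = 3/π.

u(x) = 4·x·(3 − x), so u'(x) = 12 - 8*x.
u(x) = 4·x·(3 − x) vanishes at x = 0 and x = 3, so u ∈ H^1_0(0, 3). Differentiate via the product rule and integrate the resulting polynomials term by term.
  ∫_0^3 u² dx = ∫_0^3 (16*x^4 - 96*x^3 + 144*x^2) dx. Term by term:
    ∫_0^3 16*x^4 dx = 3888/5;  ∫_0^3 -96*x^3 dx = -1944;  ∫_0^3 144*x^2 dx = 1296.
  Sum: 3888/5 − 1944 + 1296 = 648/5.
  ∫_0^3 (u')² dx = ∫_0^3 (64*x^2 - 192*x + 144) dx. Term by term:
    ∫_0^3 64*x^2 dx = 576;  ∫_0^3 -192*x dx = -864;  ∫_0^3 144 dx = 432.
  Sum: 576 − 864 + 432 = 144.
∫_0^3 u² dx = 648/5, so ||u||_L² = 18*sqrt(10)/5.
∫_0^3 (u')² dx = 144, so ||u'||_L² = 12.
Ratio ||u||_L² / ||u'||_L² = 3*sqrt(10)/10.
Sharp Poincaré constant on H^1_0(0, 3) is C_P = L/π = 3/π, achieved by sin(π/3·x).
A polynomial bump cannot attain the sharp Poincaré constant (only the first sine eigenfunction does), so the ratio is strictly less than C_P, consistent with ||u||_L² ≤ C_P ||u'||_L².


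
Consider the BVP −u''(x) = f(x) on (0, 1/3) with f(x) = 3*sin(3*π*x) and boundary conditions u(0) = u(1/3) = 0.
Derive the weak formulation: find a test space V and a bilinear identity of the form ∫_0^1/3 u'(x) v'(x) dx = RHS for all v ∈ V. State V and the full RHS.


V = H^1_0(0, 1/3) (so v(0) = v(1/3) = 0); weak form: ∫_0^1/3 u'v' dx = ∫_0^1/3 (3*sin(3*π*x)) v dx for all v ∈ V.

Multiply both sides by a test function v and integrate from 0 to 1/3:
  ∫_0^1/3 −u''(x) v(x) dx = ∫_0^1/3 f(x) v(x) dx.
Integrate the LHS by parts once:
  ∫_0^1/3 −u'' v dx = −[u'(x) v(x)]_0^1/3 + ∫_0^1/3 u'(x) v'(x) dx.
Thus ∫_0^1/3 u'(x) v'(x) dx = ∫_0^1/3 f(x) v(x) dx + [u'(x) v(x)]_0^1/3.
Choose V so that boundary terms are either known or forced to vanish.
u is Dirichlet: u(0) = u(1/3) = 0. Let V = H^1_0(0, 1/3); then v(0) = v(1/3) = 0, and [u' v]_0^1/3 = 0.
Weak formulation: find u (satisfying any essential BC) such that ∫_0^1/3 u'(x) v'(x) dx = ∫_0^1/3 f v dx for all v ∈ V.
Substituting f(x) = 3*sin(3*π*x), the right-hand side is ∫_0^1/3 (3*sin(3*π*x)) v dx.


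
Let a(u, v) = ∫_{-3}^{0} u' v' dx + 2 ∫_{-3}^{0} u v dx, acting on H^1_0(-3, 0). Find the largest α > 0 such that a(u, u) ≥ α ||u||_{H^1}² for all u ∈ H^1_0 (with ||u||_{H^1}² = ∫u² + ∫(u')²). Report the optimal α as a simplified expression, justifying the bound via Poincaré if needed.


α = 1

Coercivity of a(·,·) on H^1_0(-3, 0) means a(u, u) ≥ α ||u||_{H^1}² for every u ∈ H^1_0.
The interval has length L = 3, and Poincaré/coercivity depend only on L. Here a(u, u) = ∫(u')² + (2)·∫u².
Here c = 2 ≥ 1, so a(u,u) = ∫(u')² + c∫u² ≥ ∫(u')² + ∫u² = ||u||_{H^1}², i.e. α = 1 works. No larger α is possible: a(u,u) ≥ α||u||_{H^1}² means (1−α)∫(u')² ≥ (α−c)∫u², and for the modes u_n = sin(nπ(x−x₀)/L) (x₀ the left endpoint) one has ∫u_n²/∫(u_n')² = (L/(nπ))² → 0, so a(u_n,u_n)/||u_n||_{H^1}² → 1. Hence the optimal constant is α = 1.
Therefore α = 1.


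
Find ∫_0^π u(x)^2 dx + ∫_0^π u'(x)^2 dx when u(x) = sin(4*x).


||u||_{H^1(0,π)}^2 = 17*π/2

u'(x) = 4*cos(4*x).
Expand u² and (u')² and integrate term by term on (0, π), using: for integers n ≥ 1, ∫_0^π sin²(nx) dx = ∫_0^π cos²(nx) dx = π/2; for n ≠ n', ∫_0^π sin(nx)sin(n'x) dx = ∫_0^π cos(nx)cos(n'x) dx = 0; and by product-to-sum, ∫_0^π sin(nx)cos(n'x) dx = ½∫_0^π [sin((n+n')x) + sin((n−n')x)] dx, which is 0 when n+n' is even and 2n/(n²−n'²) when n+n' is odd (it need not vanish on (0, π)).
  u² squared terms: (1)²·∫sin(4x)² dx = 1·π/2 = π/2.
  So ∫_0^π u² dx = π/2.
  (u')² squared terms: (4)²·∫cos(4x)² dx = 16·π/2 = 8*π.
  So ∫_0^π (u')² dx = 8*π.
||u||_{H^1}^2 = (π/2) + (8*π) = 17*π/2.


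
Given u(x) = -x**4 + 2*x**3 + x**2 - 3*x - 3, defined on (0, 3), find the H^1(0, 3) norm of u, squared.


||u||_{H^1}^2 = 7488/7

The H^1 norm (squared) on an interval (0, L) is
  ||u||_{H^1}^2 = ∫_0^L u(x)^2 dx + ∫_0^L u'(x)^2 dx.
Compute u'(x) = -4*x**3 + 6*x**2 + 2*x - 3.
Then u(x)^2 = x**8 - 4*x**7 + 2*x**6 + 10*x**5 - 5*x**4 - 18*x**3 + 3*x**2 + 18*x + 9 and u'(x)^2 = 16*x**6 - 48*x**5 + 20*x**4 + 48*x**3 - 32*x**2 - 12*x + 9.
Integrate each monomial from 0 to 3 using ∫_0^3 c·x^n dx = c·3^(n+1)/(n+1):
  ∫_0^3 u(x)^2 dx = ∫_0^3 (x^8 - 4*x^7 + 2*x^6 + 10*x^5 - 5*x^4 - 18*x^3 + 3*x^2 + 18*x + 9) dx. Term by term:
    ∫_0^3 x^8 dx = 2187;  ∫_0^3 -4*x^7 dx = -6561/2;  ∫_0^3 2*x^6 dx = 4374/7;
    ∫_0^3 10*x^5 dx = 1215;  ∫_0^3 -5*x^4 dx = -243;  ∫_0^3 -18*x^3 dx = -729/2;
    ∫_0^3 3*x^2 dx = 27;  ∫_0^3 18*x dx = 81;  ∫_0^3 9 dx = 27.
  Sum: 2187 − 6561/2 + 4374/7 + 1215 − 243 − 729/2 + 27 + 81 + 27 = 1917/7.
  ∫_0^3 u'(x)^2 dx = ∫_0^3 (16*x^6 - 48*x^5 + 20*x^4 + 48*x^3 - 32*x^2 - 12*x + 9) dx. Term by term:
    ∫_0^3 16*x^6 dx = 34992/7;  ∫_0^3 -48*x^5 dx = -5832;  ∫_0^3 20*x^4 dx = 972;
    ∫_0^3 48*x^3 dx = 972;  ∫_0^3 -32*x^2 dx = -288;  ∫_0^3 -12*x dx = -54;
    ∫_0^3 9 dx = 27.
  Sum: 34992/7 − 5832 + 972 + 972 − 288 − 54 + 27 = 5571/7.
Adding: ||u||_{H^1}^2 = 1917/7 + 5571/7 = 7488/7.


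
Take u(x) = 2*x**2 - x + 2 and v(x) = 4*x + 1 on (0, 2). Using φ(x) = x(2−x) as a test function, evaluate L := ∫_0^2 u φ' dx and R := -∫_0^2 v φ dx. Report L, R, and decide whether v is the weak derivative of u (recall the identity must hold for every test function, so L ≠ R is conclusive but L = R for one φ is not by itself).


LHS = -4, RHS = -20/3. No, v is not the weak derivative of u.

u(x) = 2*x**2 - x + 2, classical derivative u'(x) = 4*x - 1.
φ(x) = x(2−x), so φ'(x) = 2 - 2*x.
Note φ(0) = φ(2) = 0, so the boundary term u·φ vanishes.
LHS = ∫_0^2 u(x) φ'(x) dx = ∫_0^2 (-4*x^3 + 6*x^2 - 6*x + 4) dx. Term by term:
  ∫_0^2 -4*x^3 dx = -16;  ∫_0^2 6*x^2 dx = 16;  ∫_0^2 -6*x dx = -12;
  ∫_0^2 4 dx = 8.
Sum: -16 + 16 − 12 + 8 = -4.
So LHS = -4.
∫_0^2 v(x) φ(x) dx = ∫_0^2 (-4*x^3 + 7*x^2 + 2*x) dx. Term by term:
  ∫_0^2 -4*x^3 dx = -16;  ∫_0^2 7*x^2 dx = 56/3;  ∫_0^2 2*x dx = 4.
Sum: -16 + 56/3 + 4 = 20/3.
So RHS = -∫_0^2 v(x) φ(x) dx = -20/3.
LHS − RHS = 8/3 ≠ 0, so the identity fails.
(For a valid weak derivative the identity must hold for EVERY test function, in particular this one. The failure shows v is NOT the weak derivative of u.)
Correct weak derivative would be u'(x) = 4*x - 1.


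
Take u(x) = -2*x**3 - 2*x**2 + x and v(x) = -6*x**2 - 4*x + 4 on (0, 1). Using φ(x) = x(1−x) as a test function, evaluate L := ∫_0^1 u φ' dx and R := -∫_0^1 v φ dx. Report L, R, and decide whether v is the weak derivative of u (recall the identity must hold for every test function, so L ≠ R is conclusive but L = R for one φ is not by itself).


LHS = 7/15, RHS = -1/30. No, v is not the weak derivative of u.

u(x) = -2*x**3 - 2*x**2 + x, classical derivative u'(x) = -6*x**2 - 4*x + 1.
φ(x) = x(1−x), so φ'(x) = 1 - 2*x.
Note φ(0) = φ(1) = 0, so the boundary term u·φ vanishes.
LHS = ∫_0^1 u(x) φ'(x) dx = ∫_0^1 (4*x^4 + 2*x^3 - 4*x^2 + x) dx. Term by term:
  ∫_0^1 4*x^4 dx = 4/5;  ∫_0^1 2*x^3 dx = 1/2;  ∫_0^1 -4*x^2 dx = -4/3;
  ∫_0^1 x dx = 1/2.
Sum: 4/5 + 1/2 − 4/3 + 1/2 = 7/15.
So LHS = 7/15.
∫_0^1 v(x) φ(x) dx = ∫_0^1 (6*x^4 - 2*x^3 - 8*x^2 + 4*x) dx. Term by term:
  ∫_0^1 6*x^4 dx = 6/5;  ∫_0^1 -2*x^3 dx = -1/2;  ∫_0^1 -8*x^2 dx = -8/3;
  ∫_0^1 4*x dx = 2.
Sum: 6/5 − 1/2 − 8/3 + 2 = 1/30.
So RHS = -∫_0^1 v(x) φ(x) dx = -1/30.
LHS − RHS = 1/2 ≠ 0, so the identity fails.
(For a valid weak derivative the identity must hold for EVERY test function, in particular this one. The failure shows v is NOT the weak derivative of u.)
Correct weak derivative would be u'(x) = -6*x**2 - 4*x + 1.


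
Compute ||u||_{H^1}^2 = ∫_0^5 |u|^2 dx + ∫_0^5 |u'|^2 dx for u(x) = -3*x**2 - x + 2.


||u||_{H^1}^2 = 46375/6

The H^1 norm (squared) on an interval (0, L) is
  ||u||_{H^1}^2 = ∫_0^L u(x)^2 dx + ∫_0^L u'(x)^2 dx.
Compute u'(x) = -6*x - 1.
Then u(x)^2 = 9*x**4 + 6*x**3 - 11*x**2 - 4*x + 4 and u'(x)^2 = 36*x**2 + 12*x + 1.
Integrate each monomial from 0 to 5 using ∫_0^5 c·x^n dx = c·5^(n+1)/(n+1):
  ∫_0^5 u(x)^2 dx = ∫_0^5 (9*x^4 + 6*x^3 - 11*x^2 - 4*x + 4) dx. Term by term:
    ∫_0^5 9*x^4 dx = 5625;  ∫_0^5 6*x^3 dx = 1875/2;  ∫_0^5 -11*x^2 dx = -1375/3;
    ∫_0^5 -4*x dx = -50;  ∫_0^5 4 dx = 20.
  Sum: 5625 + 1875/2 − 1375/3 − 50 + 20 = 36445/6.
  ∫_0^5 u'(x)^2 dx = ∫_0^5 (36*x^2 + 12*x + 1) dx. Term by term:
    ∫_0^5 36*x^2 dx = 1500;  ∫_0^5 12*x dx = 150;  ∫_0^5 1 dx = 5.
  Sum: 1500 + 150 + 5 = 1655.
Adding: ||u||_{H^1}^2 = 36445/6 + 1655 = 46375/6.


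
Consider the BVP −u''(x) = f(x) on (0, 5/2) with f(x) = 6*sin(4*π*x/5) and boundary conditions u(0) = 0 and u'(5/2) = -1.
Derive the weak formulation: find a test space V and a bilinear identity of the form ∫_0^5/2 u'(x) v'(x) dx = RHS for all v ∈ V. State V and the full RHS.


V = {v ∈ H^1(0, 5/2) : v(0) = 0} (test functions vanish at x = 0 where u is specified); weak form: ∫_0^5/2 u'v' dx = ∫_0^5/2 (6*sin(4*π*x/5)) v dx − v(5/2) for all v ∈ V.

Multiply both sides by a test function v and integrate from 0 to 5/2:
  ∫_0^5/2 −u''(x) v(x) dx = ∫_0^5/2 f(x) v(x) dx.
Integrate the LHS by parts once:
  ∫_0^5/2 −u'' v dx = −[u'(x) v(x)]_0^5/2 + ∫_0^5/2 u'(x) v'(x) dx.
Thus ∫_0^5/2 u'(x) v'(x) dx = ∫_0^5/2 f(x) v(x) dx + [u'(x) v(x)]_0^5/2.
Choose V so that boundary terms are either known or forced to vanish.
Mixed BC: u(0) = 0 (Dirichlet) and u'(5/2) = -1 (Neumann). Define V = {v ∈ H^1(0, 5/2) : v(0) = 0}. Then [u' v]_0^5/2 = u'(5/2)·v(5/2) − u'(0)·0 = − v(5/2).
Weak formulation: find u (satisfying any essential BC) such that ∫_0^5/2 u'(x) v'(x) dx = ∫_0^5/2 f v dx − v(5/2) for all v ∈ V (Dirichlet at 0 absorbed into V; Neumann datum at x = 5/2 contributes the boundary term).
Substituting f(x) = 6*sin(4*π*x/5), the right-hand side is ∫_0^5/2 (6*sin(4*π*x/5)) v dx − v(5/2).


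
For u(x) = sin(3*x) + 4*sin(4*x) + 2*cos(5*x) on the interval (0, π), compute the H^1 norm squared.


||u||_{H^1(0,π)}^2 = -3328/9 + 193*π

u'(x) = -10*sin(5*x) + 3*cos(3*x) + 16*cos(4*x).
Expand u² and (u')² and integrate term by term on (0, π), using: for integers n ≥ 1, ∫_0^π sin²(nx) dx = ∫_0^π cos²(nx) dx = π/2; for n ≠ n', ∫_0^π sin(nx)sin(n'x) dx = ∫_0^π cos(nx)cos(n'x) dx = 0; and by product-to-sum, ∫_0^π sin(nx)cos(n'x) dx = ½∫_0^π [sin((n+n')x) + sin((n−n')x)] dx, which is 0 when n+n' is even and 2n/(n²−n'²) when n+n' is odd (it need not vanish on (0, π)).
  u² squared terms: (2)²·∫cos(5x)² dx = 4·π/2 = 2*π;  (4)²·∫sin(4x)² dx = 16·π/2 = 8*π;  (1)²·∫sin(3x)² dx = 1·π/2 = π/2.
  u² cross terms: 2·(2)·(4)·∫cos(5x)·sin(4x) dx = 16·(-8/9) = -128/9;  2·(2)·(1)·∫cos(5x)·sin(3x) dx = 4·(0) = 0;  2·(4)·(1)·∫sin(4x)·sin(3x) dx = 8·(0) = 0.
  So ∫_0^π u² dx = 2*π + 8*π + π/2 − 128/9 + 0 + 0 = -128/9 + 21*π/2.
  (u')² squared terms: (-10)²·∫sin(5x)² dx = 100·π/2 = 50*π;  (3)²·∫cos(3x)² dx = 9·π/2 = 9*π/2;  (16)²·∫cos(4x)² dx = 256·π/2 = 128*π.
  (u')² cross terms: 2·(-10)·(3)·∫sin(5x)·cos(3x) dx = -60·(0) = 0;  2·(-10)·(16)·∫sin(5x)·cos(4x) dx = -320·(10/9) = -3200/9;  2·(3)·(16)·∫cos(3x)·cos(4x) dx = 96·(0) = 0.
  So ∫_0^π (u')² dx = 50*π + 9*π/2 + 128*π + 0 − 3200/9 + 0 = -3200/9 + 365*π/2.
||u||_{H^1}^2 = (-128/9 + 21*π/2) + (-3200/9 + 365*π/2) = -3328/9 + 193*π.


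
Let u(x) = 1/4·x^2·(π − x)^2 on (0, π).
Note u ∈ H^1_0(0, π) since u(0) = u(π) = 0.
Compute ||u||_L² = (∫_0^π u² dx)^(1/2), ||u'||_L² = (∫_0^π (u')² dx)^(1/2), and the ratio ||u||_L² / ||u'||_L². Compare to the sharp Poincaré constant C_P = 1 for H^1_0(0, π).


||u||_L² / ||u'||_L² = sqrt(3)*π/6 < C_P = 1.

u(x) = 1/4·x^2·(π − x)^2, so u'(x) = x*(x - π)*(2*x - π)/2.
u(x) = 1/4·x^2·(π − x)^2 vanishes at x = 0 and x = π, so u ∈ H^1_0(0, π). Differentiate via the product rule and integrate the resulting polynomials term by term.
  ∫_0^π u² dx = ∫_0^π (x^8/16 - π*x^7/4 + 3*π^2*x^6/8 - π^3*x^5/4 + π^4*x^4/16) dx. Term by term:
    ∫_0^π x^8/16 dx = π^9/144;  ∫_0^π -π*x^7/4 dx = -π^9/32;  ∫_0^π 3*π^2*x^6/8 dx = 3*π^9/56;
    ∫_0^π -π^3*x^5/4 dx = -π^9/24;  ∫_0^π π^4*x^4/16 dx = π^9/80.
  Sum: π^9/144 − π^9/32 + 3*π^9/56 − π^9/24 + π^9/80 = π^9/10080.
  ∫_0^π (u')² dx = ∫_0^π (x^6 - 3*π*x^5 + 13*π^2*x^4/4 - 3*π^3*x^3/2 + π^4*x^2/4) dx. Term by term:
    ∫_0^π x^6 dx = π^7/7;  ∫_0^π -3*π*x^5 dx = -π^7/2;  ∫_0^π 13*π^2*x^4/4 dx = 13*π^7/20;
    ∫_0^π -3*π^3*x^3/2 dx = -3*π^7/8;  ∫_0^π π^4*x^2/4 dx = π^7/12.
  Sum: π^7/7 − π^7/2 + 13*π^7/20 − 3*π^7/8 + π^7/12 = π^7/840.
∫_0^π u² dx = π^9/10080, so ||u||_L² = sqrt(70)*π^(9/2)/840.
∫_0^π (u')² dx = π^7/840, so ||u'||_L² = sqrt(210)*π^(7/2)/420.
Ratio ||u||_L² / ||u'||_L² = sqrt(3)*π/6.
Sharp Poincaré constant on H^1_0(0, π) is C_P = L/π = 1, achieved by sin(x).
A polynomial bump cannot attain the sharp Poincaré constant (only the first sine eigenfunction does), so the ratio is strictly less than C_P, consistent with ||u||_L² ≤ C_P ||u'||_L².


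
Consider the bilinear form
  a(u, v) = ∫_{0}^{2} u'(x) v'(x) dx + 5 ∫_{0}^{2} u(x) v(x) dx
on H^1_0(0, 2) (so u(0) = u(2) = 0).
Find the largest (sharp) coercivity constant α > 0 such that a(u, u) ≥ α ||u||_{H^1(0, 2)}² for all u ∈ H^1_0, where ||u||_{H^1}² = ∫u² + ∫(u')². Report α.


α = 1

Coercivity of a(·,·) on H^1_0(0, 2) means a(u, u) ≥ α ||u||_{H^1}² for every u ∈ H^1_0.
The interval has length L = 2, and Poincaré/coercivity depend only on L. Here a(u, u) = ∫(u')² + (5)·∫u².
Here c = 5 ≥ 1, so a(u,u) = ∫(u')² + c∫u² ≥ ∫(u')² + ∫u² = ||u||_{H^1}², i.e. α = 1 works. No larger α is possible: a(u,u) ≥ α||u||_{H^1}² means (1−α)∫(u')² ≥ (α−c)∫u², and for the modes u_n = sin(nπ(x−x₀)/L) (x₀ the left endpoint) one has ∫u_n²/∫(u_n')² = (L/(nπ))² → 0, so a(u_n,u_n)/||u_n||_{H^1}² → 1. Hence the optimal constant is α = 1.
Therefore α = 1.


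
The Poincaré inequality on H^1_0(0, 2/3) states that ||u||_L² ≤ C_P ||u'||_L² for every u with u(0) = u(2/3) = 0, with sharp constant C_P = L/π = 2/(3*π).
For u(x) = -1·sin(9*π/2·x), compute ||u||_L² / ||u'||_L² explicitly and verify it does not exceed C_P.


||u||_L² / ||u'||_L² = 2/(9*π) < C_P = 2/(3*π).

u(x) = -1·sin(9*π/2·x), so u'(x) = -9*π*cos(9*π*x/2)/2.
Writing u(x) = A·sin(kπx/L) with A = -1 and k = 3, use ∫_0^L sin²(kπx/L) dx = L/2 and ∫_0^L cos²(kπx/L) dx = L/2.
u² = 1·sin²(9*π/2·x) and (u')² = 81*π^2/4·cos²(9*π/2·x), and each of sin², cos² integrates to L/2 = 1/3 over (0, 2/3).
∫_0^2/3 u² dx = 1/3, so ||u||_L² = sqrt(3)/3.
∫_0^2/3 (u')² dx = 27*π^2/4, so ||u'||_L² = 3*sqrt(3)*π/2.
Ratio ||u||_L² / ||u'||_L² = 2/(9*π).
Sharp Poincaré constant on H^1_0(0, 2/3) is C_P = L/π = 2/(3*π), achieved by sin(3*π/2·x).
This is the k = 3 harmonic; the ratio L/(kπ) is strictly less than C_P = L/π, consistent with the sharp inequality ||u||_L² ≤ C_P ||u'||_L².


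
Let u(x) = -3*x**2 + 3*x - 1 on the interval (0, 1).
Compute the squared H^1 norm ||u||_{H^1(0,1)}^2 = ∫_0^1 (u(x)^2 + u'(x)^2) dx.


||u||_{H^1}^2 = 33/10

The H^1 norm (squared) on an interval (0, L) is
  ||u||_{H^1}^2 = ∫_0^L u(x)^2 dx + ∫_0^L u'(x)^2 dx.
Compute u'(x) = 3 - 6*x.
Then u(x)^2 = 9*x**4 - 18*x**3 + 15*x**2 - 6*x + 1 and u'(x)^2 = 36*x**2 - 36*x + 9.
Integrate each monomial from 0 to 1 using ∫_0^1 c·x^n dx = c·1^(n+1)/(n+1):
  ∫_0^1 u(x)^2 dx = ∫_0^1 (9*x^4 - 18*x^3 + 15*x^2 - 6*x + 1) dx. Term by term:
    ∫_0^1 9*x^4 dx = 9/5;  ∫_0^1 -18*x^3 dx = -9/2;  ∫_0^1 15*x^2 dx = 5;
    ∫_0^1 -6*x dx = -3;  ∫_0^1 1 dx = 1.
  Sum: 9/5 − 9/2 + 5 − 3 + 1 = 3/10.
  ∫_0^1 u'(x)^2 dx = ∫_0^1 (36*x^2 - 36*x + 9) dx. Term by term:
    ∫_0^1 36*x^2 dx = 12;  ∫_0^1 -36*x dx = -18;  ∫_0^1 9 dx = 9.
  Sum: 12 − 18 + 9 = 3.
Adding: ||u||_{H^1}^2 = 3/10 + 3 = 33/10.


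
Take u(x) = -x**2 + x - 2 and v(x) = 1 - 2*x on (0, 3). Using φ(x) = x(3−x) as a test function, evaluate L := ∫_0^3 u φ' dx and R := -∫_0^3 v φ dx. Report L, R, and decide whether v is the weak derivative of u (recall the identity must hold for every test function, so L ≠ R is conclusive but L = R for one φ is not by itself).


LHS = 9, RHS = 9. Yes, v = u' weakly.

u(x) = -x**2 + x - 2, classical derivative u'(x) = 1 - 2*x.
φ(x) = x(3−x), so φ'(x) = 3 - 2*x.
Note φ(0) = φ(3) = 0, so the boundary term u·φ vanishes.
LHS = ∫_0^3 u(x) φ'(x) dx = ∫_0^3 (2*x^3 - 5*x^2 + 7*x - 6) dx. Term by term:
  ∫_0^3 2*x^3 dx = 81/2;  ∫_0^3 -5*x^2 dx = -45;  ∫_0^3 7*x dx = 63/2;
  ∫_0^3 -6 dx = -18.
Sum: 81/2 − 45 + 63/2 − 18 = 9.
So LHS = 9.
∫_0^3 v(x) φ(x) dx = ∫_0^3 (2*x^3 - 7*x^2 + 3*x) dx. Term by term:
  ∫_0^3 2*x^3 dx = 81/2;  ∫_0^3 -7*x^2 dx = -63;  ∫_0^3 3*x dx = 27/2.
Sum: 81/2 − 63 + 27/2 = -9.
So RHS = -∫_0^3 v(x) φ(x) dx = 9.
LHS = RHS, so the identity holds for this test φ.
Moreover u is smooth here and v(x) = u'(x) = 1 - 2*x pointwise, so the identity holds for every test function. Hence v is the weak derivative of u.


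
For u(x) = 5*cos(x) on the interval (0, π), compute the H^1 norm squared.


||u||_{H^1(0,π)}^2 = 25*π

u'(x) = -5*sin(x).
Expand u² and (u')² and integrate term by term on (0, π), using: for integers n ≥ 1, ∫_0^π sin²(nx) dx = ∫_0^π cos²(nx) dx = π/2; for n ≠ n', ∫_0^π sin(nx)sin(n'x) dx = ∫_0^π cos(nx)cos(n'x) dx = 0; and by product-to-sum, ∫_0^π sin(nx)cos(n'x) dx = ½∫_0^π [sin((n+n')x) + sin((n−n')x)] dx, which is 0 when n+n' is even and 2n/(n²−n'²) when n+n' is odd (it need not vanish on (0, π)).
  u² squared terms: (5)²·∫cos(x)² dx = 25·π/2 = 25*π/2.
  So ∫_0^π u² dx = 25*π/2.
  (u')² squared terms: (-5)²·∫sin(x)² dx = 25·π/2 = 25*π/2.
  So ∫_0^π (u')² dx = 25*π/2.
||u||_{H^1}^2 = (25*π/2) + (25*π/2) = 25*π.


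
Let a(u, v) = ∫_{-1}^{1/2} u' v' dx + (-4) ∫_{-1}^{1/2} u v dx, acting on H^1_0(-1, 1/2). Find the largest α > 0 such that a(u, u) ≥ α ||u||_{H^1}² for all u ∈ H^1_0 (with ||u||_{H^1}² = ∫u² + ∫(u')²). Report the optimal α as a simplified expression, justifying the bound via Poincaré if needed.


α = 4*(-9 + π^2)/(9 + 4*π^2)

Coercivity of a(·,·) on H^1_0(-1, 1/2) means a(u, u) ≥ α ||u||_{H^1}² for every u ∈ H^1_0.
The interval has length L = 3/2, and Poincaré/coercivity depend only on L. Here a(u, u) = ∫(u')² + (-4)·∫u².
Here c = -4 < 0 with |c| < (π/L)² = 4*π^2/9, so coercivity still holds. The condition a(u,u) ≥ α||u||_{H^1}² reads (1−α)∫(u')² ≥ (α−c)∫u². Any admissible α is ≤ 1 (rapidly oscillating u have ∫u²/∫(u')² → 0), and α = 1 would force 0 ≥ (1−c)∫u², impossible since c < 1; so 1−α > 0. By the sharp Poincaré inequality on H^1_0 of an interval of length L, ∫(u')² ≥ (π/L)²∫u² with equality for the first sine mode sin(π(x−x₀)/L) (x₀ the left endpoint), so the inequality holds for all u iff (1−α)(π/L)² ≥ α − c, i.e. α ≤ ((π/L)² + c)/((π/L)² + 1) = (1 + c(L/π)²)/(1 + (L/π)²). (Direct route, valid since c ≤ 0: Poincaré gives c∫u² ≥ c(L/π)²∫(u')², so a(u,u) ≥ (1 + c(L/π)²)∫(u')², while ||u||_{H^1}² ≤ (1 + (L/π)²)∫(u')²; dividing yields the same α.) With (π/L)² = 4*π^2/9 and c = -4, the largest admissible constant is α = ((π/L)² + c)/((π/L)² + 1).
Simplifying, α = 4*(-9 + π^2)/(9 + 4*π^2).


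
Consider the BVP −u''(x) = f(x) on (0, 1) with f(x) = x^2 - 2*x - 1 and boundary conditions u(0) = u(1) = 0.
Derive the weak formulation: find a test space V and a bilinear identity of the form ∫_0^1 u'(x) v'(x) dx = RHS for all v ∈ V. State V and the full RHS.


V = H^1_0(0, 1) (so v(0) = v(1) = 0); weak form: ∫_0^1 u'v' dx = ∫_0^1 (x^2 - 2*x - 1) v dx for all v ∈ V.

Multiply both sides by a test function v and integrate from 0 to 1:
  ∫_0^1 −u''(x) v(x) dx = ∫_0^1 f(x) v(x) dx.
Integrate the LHS by parts once:
  ∫_0^1 −u'' v dx = −[u'(x) v(x)]_0^1 + ∫_0^1 u'(x) v'(x) dx.
Thus ∫_0^1 u'(x) v'(x) dx = ∫_0^1 f(x) v(x) dx + [u'(x) v(x)]_0^1.
Choose V so that boundary terms are either known or forced to vanish.
u is Dirichlet: u(0) = u(1) = 0. Let V = H^1_0(0, 1); then v(0) = v(1) = 0, and [u' v]_0^1 = 0.
Weak formulation: find u (satisfying any essential BC) such that ∫_0^1 u'(x) v'(x) dx = ∫_0^1 f v dx for all v ∈ V.
Substituting f(x) = x^2 - 2*x - 1, the right-hand side is ∫_0^1 (x^2 - 2*x - 1) v dx.


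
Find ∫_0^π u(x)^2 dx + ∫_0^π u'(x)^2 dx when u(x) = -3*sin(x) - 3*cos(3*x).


||u||_{H^1(0,π)}^2 = 54*π

u'(x) = 9*sin(3*x) - 3*cos(x).
Expand u² and (u')² and integrate term by term on (0, π), using: for integers n ≥ 1, ∫_0^π sin²(nx) dx = ∫_0^π cos²(nx) dx = π/2; for n ≠ n', ∫_0^π sin(nx)sin(n'x) dx = ∫_0^π cos(nx)cos(n'x) dx = 0; and by product-to-sum, ∫_0^π sin(nx)cos(n'x) dx = ½∫_0^π [sin((n+n')x) + sin((n−n')x)] dx, which is 0 when n+n' is even and 2n/(n²−n'²) when n+n' is odd (it need not vanish on (0, π)).
  u² squared terms: (-3)²·∫cos(3x)² dx = 9·π/2 = 9*π/2;  (-3)²·∫sin(x)² dx = 9·π/2 = 9*π/2.
  u² cross terms: 2·(-3)·(-3)·∫cos(3x)·sin(x) dx = 18·(0) = 0.
  So ∫_0^π u² dx = 9*π/2 + 9*π/2 + 0 = 9*π.
  (u')² squared terms: (-3)²·∫cos(x)² dx = 9·π/2 = 9*π/2;  (9)²·∫sin(3x)² dx = 81·π/2 = 81*π/2.
  (u')² cross terms: 2·(-3)·(9)·∫cos(x)·sin(3x) dx = -54·(0) = 0.
  So ∫_0^π (u')² dx = 9*π/2 + 81*π/2 + 0 = 45*π.
||u||_{H^1}^2 = (9*π) + (45*π) = 54*π.


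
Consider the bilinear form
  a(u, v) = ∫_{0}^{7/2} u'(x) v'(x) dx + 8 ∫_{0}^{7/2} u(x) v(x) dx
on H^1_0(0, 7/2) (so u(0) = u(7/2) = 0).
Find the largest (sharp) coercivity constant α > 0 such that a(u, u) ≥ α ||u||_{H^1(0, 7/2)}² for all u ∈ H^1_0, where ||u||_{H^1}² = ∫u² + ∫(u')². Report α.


α = 1

Coercivity of a(·,·) on H^1_0(0, 7/2) means a(u, u) ≥ α ||u||_{H^1}² for every u ∈ H^1_0.
The interval has length L = 7/2, and Poincaré/coercivity depend only on L. Here a(u, u) = ∫(u')² + (8)·∫u².
Here c = 8 ≥ 1, so a(u,u) = ∫(u')² + c∫u² ≥ ∫(u')² + ∫u² = ||u||_{H^1}², i.e. α = 1 works. No larger α is possible: a(u,u) ≥ α||u||_{H^1}² means (1−α)∫(u')² ≥ (α−c)∫u², and for the modes u_n = sin(nπ(x−x₀)/L) (x₀ the left endpoint) one has ∫u_n²/∫(u_n')² = (L/(nπ))² → 0, so a(u_n,u_n)/||u_n||_{H^1}² → 1. Hence the optimal constant is α = 1.
Therefore α = 1.


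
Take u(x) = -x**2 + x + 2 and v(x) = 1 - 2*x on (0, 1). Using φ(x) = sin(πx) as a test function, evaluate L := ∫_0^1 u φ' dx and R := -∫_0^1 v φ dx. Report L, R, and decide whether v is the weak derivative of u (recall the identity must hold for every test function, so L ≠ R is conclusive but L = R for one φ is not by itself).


LHS = 0, RHS = 0. Yes, v = u' weakly.

u(x) = -x**2 + x + 2, classical derivative u'(x) = 1 - 2*x.
φ(x) = sin(πx), so φ'(x) = π*cos(π*x).
Note φ(0) = φ(1) = 0, so the boundary term u·φ vanishes.
LHS = ∫_0^1 u(x) φ'(x) dx = ∫_0^1 (-π*x^2*cos(π*x) + π*x*cos(π*x) + 2*π*cos(π*x)) dx. Term by term:
  ∫_0^1 2*π*cos(π*x) dx = 0;  ∫_0^1 π*x*cos(π*x) dx = -2/π;  ∫_0^1 -π*x^2*cos(π*x) dx = 2/π.
Sum: 0 − 2/π + 2/π = 0.
So LHS = 0.
∫_0^1 v(x) φ(x) dx = ∫_0^1 (-2*x*sin(π*x) + sin(π*x)) dx. Term by term:
  ∫_0^1 -2*x*sin(π*x) dx = -2/π;  ∫_0^1 sin(π*x) dx = 2/π.
Sum: -2/π + 2/π = 0.
So RHS = -∫_0^1 v(x) φ(x) dx = 0.
LHS = RHS, so the identity holds for this test φ.
Moreover u is smooth here and v(x) = u'(x) = 1 - 2*x pointwise, so the identity holds for every test function. Hence v is the weak derivative of u.


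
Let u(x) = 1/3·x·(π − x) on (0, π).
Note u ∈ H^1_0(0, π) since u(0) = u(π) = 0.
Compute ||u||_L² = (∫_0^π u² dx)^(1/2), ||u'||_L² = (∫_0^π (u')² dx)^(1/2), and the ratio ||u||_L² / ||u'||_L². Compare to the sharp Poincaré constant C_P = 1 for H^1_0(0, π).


||u||_L² / ||u'||_L² = sqrt(10)*π/10 < C_P = 1.

u(x) = 1/3·x·(π − x), so u'(x) = -2*x/3 + π/3.
u(x) = 1/3·x·(π − x) vanishes at x = 0 and x = π, so u ∈ H^1_0(0, π). Differentiate via the product rule and integrate the resulting polynomials term by term.
  ∫_0^π u² dx = ∫_0^π (x^4/9 - 2*π*x^3/9 + π^2*x^2/9) dx. Term by term:
    ∫_0^π x^4/9 dx = π^5/45;  ∫_0^π -2*π*x^3/9 dx = -π^5/18;  ∫_0^π π^2*x^2/9 dx = π^5/27.
  Sum: π^5/45 − π^5/18 + π^5/27 = π^5/270.
  ∫_0^π (u')² dx = ∫_0^π (4*x^2/9 - 4*π*x/9 + π^2/9) dx. Term by term:
    ∫_0^π 4*x^2/9 dx = 4*π^3/27;  ∫_0^π -4*π*x/9 dx = -2*π^3/9;  ∫_0^π π^2/9 dx = π^3/9.
  Sum: 4*π^3/27 − 2*π^3/9 + π^3/9 = π^3/27.
∫_0^π u² dx = π^5/270, so ||u||_L² = sqrt(30)*π^(5/2)/90.
∫_0^π (u')² dx = π^3/27, so ||u'||_L² = sqrt(3)*π^(3/2)/9.
Ratio ||u||_L² / ||u'||_L² = sqrt(10)*π/10.
Sharp Poincaré constant on H^1_0(0, π) is C_P = L/π = 1, achieved by sin(x).
A polynomial bump cannot attain the sharp Poincaré constant (only the first sine eigenfunction does), so the ratio is strictly less than C_P, consistent with ||u||_L² ≤ C_P ||u'||_L².


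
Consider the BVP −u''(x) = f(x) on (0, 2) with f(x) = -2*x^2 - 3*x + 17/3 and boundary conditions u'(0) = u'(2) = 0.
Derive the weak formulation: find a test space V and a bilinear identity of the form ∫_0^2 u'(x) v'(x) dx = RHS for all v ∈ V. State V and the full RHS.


V = H^1(0, 2) (no boundary constraint on v; u is determined up to an additive constant); weak form: ∫_0^2 u'v' dx = ∫_0^2 (-2*x^2 - 3*x + 17/3) v dx for all v ∈ V.

Multiply both sides by a test function v and integrate from 0 to 2:
  ∫_0^2 −u''(x) v(x) dx = ∫_0^2 f(x) v(x) dx.
Integrate the LHS by parts once:
  ∫_0^2 −u'' v dx = −[u'(x) v(x)]_0^2 + ∫_0^2 u'(x) v'(x) dx.
Thus ∫_0^2 u'(x) v'(x) dx = ∫_0^2 f(x) v(x) dx + [u'(x) v(x)]_0^2.
Choose V so that boundary terms are either known or forced to vanish.
u has homogeneous Neumann: u'(0) = u'(2) = 0. So [u' v]_0^2 = 0·v(2) − 0·v(0) = 0 for any v; take V = H^1(0, 2).
Weak formulation: find u (satisfying any essential BC) such that ∫_0^2 u'(x) v'(x) dx = ∫_0^2 f v dx for all v ∈ V (homogeneous Neumann, so boundary terms vanish).
Substituting f(x) = -2*x^2 - 3*x + 17/3, the right-hand side is ∫_0^2 (-2*x^2 - 3*x + 17/3) v dx.
Compatibility check (pure Neumann): taking v ≡ 1 ∈ V gives 0 = ∫_0^2 f dx + (0) − (0), i.e. ∫_0^2 f dx must equal u'(0) − u'(2) = 0. Indeed ∫_0^2 (-2*x^2 - 3*x + 17/3) dx = 0, so the data are compatible. The solution is then unique only up to an additive constant (fix it e.g. by requiring ∫_0^2 u dx = 0).


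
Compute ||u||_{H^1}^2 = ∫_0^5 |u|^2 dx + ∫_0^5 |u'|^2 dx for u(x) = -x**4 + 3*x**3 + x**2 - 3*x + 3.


||u||_{H^1}^2 = 15182555/252

The H^1 norm (squared) on an interval (0, L) is
  ||u||_{H^1}^2 = ∫_0^L u(x)^2 dx + ∫_0^L u'(x)^2 dx.
Compute u'(x) = -4*x**3 + 9*x**2 + 2*x - 3.
Then u(x)^2 = x**8 - 6*x**7 + 7*x**6 + 12*x**5 - 23*x**4 + 12*x**3 + 15*x**2 - 18*x + 9 and u'(x)^2 = 16*x**6 - 72*x**5 + 65*x**4 + 60*x**3 - 50*x**2 - 12*x + 9.
Integrate each monomial from 0 to 5 using ∫_0^5 c·x^n dx = c·5^(n+1)/(n+1):
  ∫_0^5 u(x)^2 dx = ∫_0^5 (x^8 - 6*x^7 + 7*x^6 + 12*x^5 - 23*x^4 + 12*x^3 + 15*x^2 - 18*x + 9) dx. Term by term:
    ∫_0^5 x^8 dx = 1953125/9;  ∫_0^5 -6*x^7 dx = -1171875/4;  ∫_0^5 7*x^6 dx = 78125;
    ∫_0^5 12*x^5 dx = 31250;  ∫_0^5 -23*x^4 dx = -14375;  ∫_0^5 12*x^3 dx = 1875;
    ∫_0^5 15*x^2 dx = 625;  ∫_0^5 -18*x dx = -225;  ∫_0^5 9 dx = 45.
  Sum: 1953125/9 − 1171875/4 + 78125 + 31250 − 14375 + 1875 + 625 − 225 + 45 = 769145/36.
  ∫_0^5 u'(x)^2 dx = ∫_0^5 (16*x^6 - 72*x^5 + 65*x^4 + 60*x^3 - 50*x^2 - 12*x + 9) dx. Term by term:
    ∫_0^5 16*x^6 dx = 1250000/7;  ∫_0^5 -72*x^5 dx = -187500;  ∫_0^5 65*x^4 dx = 40625;
    ∫_0^5 60*x^3 dx = 9375;  ∫_0^5 -50*x^2 dx = -6250/3;  ∫_0^5 -12*x dx = -150;
    ∫_0^5 9 dx = 45.
  Sum: 1250000/7 − 187500 + 40625 + 9375 − 6250/3 − 150 + 45 = 816545/21.
Adding: ||u||_{H^1}^2 = 769145/36 + 816545/21 = 15182555/252.


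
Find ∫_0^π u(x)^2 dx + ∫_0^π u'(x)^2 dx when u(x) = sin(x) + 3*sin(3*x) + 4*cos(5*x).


||u||_{H^1(0,π)}^2 = 254*π

u'(x) = -20*sin(5*x) + cos(x) + 9*cos(3*x).
Expand u² and (u')² and integrate term by term on (0, π), using: for integers n ≥ 1, ∫_0^π sin²(nx) dx = ∫_0^π cos²(nx) dx = π/2; for n ≠ n', ∫_0^π sin(nx)sin(n'x) dx = ∫_0^π cos(nx)cos(n'x) dx = 0; and by product-to-sum, ∫_0^π sin(nx)cos(n'x) dx = ½∫_0^π [sin((n+n')x) + sin((n−n')x)] dx, which is 0 when n+n' is even and 2n/(n²−n'²) when n+n' is odd (it need not vanish on (0, π)).
  u² squared terms: (3)²·∫sin(3x)² dx = 9·π/2 = 9*π/2;  (4)²·∫cos(5x)² dx = 16·π/2 = 8*π;  (1)²·∫sin(x)² dx = 1·π/2 = π/2.
  u² cross terms: 2·(3)·(4)·∫sin(3x)·cos(5x) dx = 24·(0) = 0;  2·(3)·(1)·∫sin(3x)·sin(x) dx = 6·(0) = 0;  2·(4)·(1)·∫cos(5x)·sin(x) dx = 8·(0) = 0.
  So ∫_0^π u² dx = 9*π/2 + 8*π + π/2 + 0 + 0 + 0 = 13*π.
  (u')² squared terms: (-20)²·∫sin(5x)² dx = 400·π/2 = 200*π;  (9)²·∫cos(3x)² dx = 81·π/2 = 81*π/2;  (1)²·∫cos(x)² dx = 1·π/2 = π/2.
  (u')² cross terms: 2·(-20)·(9)·∫sin(5x)·cos(3x) dx = -360·(0) = 0;  2·(-20)·(1)·∫sin(5x)·cos(x) dx = -40·(0) = 0;  2·(9)·(1)·∫cos(3x)·cos(x) dx = 18·(0) = 0.
  So ∫_0^π (u')² dx = 200*π + 81*π/2 + π/2 + 0 + 0 + 0 = 241*π.
||u||_{H^1}^2 = (13*π) + (241*π) = 254*π.


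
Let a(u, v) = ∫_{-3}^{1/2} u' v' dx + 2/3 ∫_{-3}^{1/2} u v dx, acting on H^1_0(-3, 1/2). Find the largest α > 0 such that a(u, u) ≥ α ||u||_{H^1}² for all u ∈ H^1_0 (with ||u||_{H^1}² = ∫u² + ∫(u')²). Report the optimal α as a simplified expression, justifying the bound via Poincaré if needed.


α = 2*(49 + 6*π^2)/(3*(4*π^2 + 49))

Coercivity of a(·,·) on H^1_0(-3, 1/2) means a(u, u) ≥ α ||u||_{H^1}² for every u ∈ H^1_0.
The interval has length L = 7/2, and Poincaré/coercivity depend only on L. Here a(u, u) = ∫(u')² + (2/3)·∫u².
Here 0 < c = 2/3 < 1. The condition a(u,u) ≥ α||u||_{H^1}² reads (1−α)∫(u')² ≥ (α−c)∫u². Any admissible α is ≤ 1 (rapidly oscillating u have ∫u²/∫(u')² → 0), and α = 1 would force 0 ≥ (1−c)∫u², impossible since c < 1; so 1−α > 0. By the sharp Poincaré inequality on H^1_0 of an interval of length L, ∫(u')² ≥ (π/L)²∫u² with equality for the first sine mode sin(π(x−x₀)/L) (x₀ the left endpoint), so the inequality holds for all u iff (1−α)(π/L)² ≥ α − c, i.e. α ≤ ((π/L)² + c)/((π/L)² + 1) = (1 + c(L/π)²)/(1 + (L/π)²). With (π/L)² = 4*π^2/49 and c = 2/3, the largest admissible constant is α = ((π/L)² + c)/((π/L)² + 1).
Simplifying, α = 2*(49 + 6*π^2)/(3*(4*π^2 + 49)).


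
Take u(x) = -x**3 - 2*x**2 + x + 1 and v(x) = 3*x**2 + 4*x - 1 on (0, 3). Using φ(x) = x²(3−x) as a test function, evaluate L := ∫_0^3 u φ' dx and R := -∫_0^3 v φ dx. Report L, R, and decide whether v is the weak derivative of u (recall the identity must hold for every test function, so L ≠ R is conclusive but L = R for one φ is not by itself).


LHS = 459/4, RHS = -459/4. No, v is not the weak derivative of u.

u(x) = -x**3 - 2*x**2 + x + 1, classical derivative u'(x) = -3*x**2 - 4*x + 1.
φ(x) = x²(3−x), so φ'(x) = 3*x*(2 - x).
Note φ(0) = φ(3) = 0, so the boundary term u·φ vanishes.
LHS = ∫_0^3 u(x) φ'(x) dx = ∫_0^3 (3*x^5 - 15*x^3 + 3*x^2 + 6*x) dx. Term by term:
  ∫_0^3 3*x^5 dx = 729/2;  ∫_0^3 -15*x^3 dx = -1215/4;  ∫_0^3 3*x^2 dx = 27;
  ∫_0^3 6*x dx = 27.
Sum: 729/2 − 1215/4 + 27 + 27 = 459/4.
So LHS = 459/4.
∫_0^3 v(x) φ(x) dx = ∫_0^3 (-3*x^5 + 5*x^4 + 13*x^3 - 3*x^2) dx. Term by term:
  ∫_0^3 -3*x^5 dx = -729/2;  ∫_0^3 5*x^4 dx = 243;  ∫_0^3 13*x^3 dx = 1053/4;
  ∫_0^3 -3*x^2 dx = -27.
Sum: -729/2 + 243 + 1053/4 − 27 = 459/4.
So RHS = -∫_0^3 v(x) φ(x) dx = -459/4.
LHS − RHS = 459/2 ≠ 0, so the identity fails.
(For a valid weak derivative the identity must hold for EVERY test function, in particular this one. The failure shows v is NOT the weak derivative of u.)
Correct weak derivative would be u'(x) = -3*x**2 - 4*x + 1.


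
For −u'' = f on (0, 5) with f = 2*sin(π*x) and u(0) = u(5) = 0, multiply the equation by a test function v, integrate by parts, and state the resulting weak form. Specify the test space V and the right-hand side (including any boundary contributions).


V = H^1_0(0, 5) (so v(0) = v(5) = 0); weak form: ∫_0^5 u'v' dx = ∫_0^5 (2*sin(π*x)) v dx for all v ∈ V.

Multiply both sides by a test function v and integrate from 0 to 5:
  ∫_0^5 −u''(x) v(x) dx = ∫_0^5 f(x) v(x) dx.
Integrate the LHS by parts once:
  ∫_0^5 −u'' v dx = −[u'(x) v(x)]_0^5 + ∫_0^5 u'(x) v'(x) dx.
Thus ∫_0^5 u'(x) v'(x) dx = ∫_0^5 f(x) v(x) dx + [u'(x) v(x)]_0^5.
Choose V so that boundary terms are either known or forced to vanish.
u is Dirichlet: u(0) = u(5) = 0. Let V = H^1_0(0, 5); then v(0) = v(5) = 0, and [u' v]_0^5 = 0.
Weak formulation: find u (satisfying any essential BC) such that ∫_0^5 u'(x) v'(x) dx = ∫_0^5 f v dx for all v ∈ V.
Substituting f(x) = 2*sin(π*x), the right-hand side is ∫_0^5 (2*sin(π*x)) v dx.


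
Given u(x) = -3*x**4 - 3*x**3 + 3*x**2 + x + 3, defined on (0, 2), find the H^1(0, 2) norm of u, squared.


||u||_{H^1}^2 = 491824/105

The H^1 norm (squared) on an interval (0, L) is
  ||u||_{H^1}^2 = ∫_0^L u(x)^2 dx + ∫_0^L u'(x)^2 dx.
Compute u'(x) = -12*x**3 - 9*x**2 + 6*x + 1.
Then u(x)^2 = 9*x**8 + 18*x**7 - 9*x**6 - 24*x**5 - 15*x**4 - 12*x**3 + 19*x**2 + 6*x + 9 and u'(x)^2 = 144*x**6 + 216*x**5 - 63*x**4 - 132*x**3 + 18*x**2 + 12*x + 1.
Integrate each monomial from 0 to 2 using ∫_0^2 c·x^n dx = c·2^(n+1)/(n+1):
  ∫_0^2 u(x)^2 dx = ∫_0^2 (9*x^8 + 18*x^7 - 9*x^6 - 24*x^5 - 15*x^4 - 12*x^3 + 19*x^2 + 6*x + 9) dx. Term by term:
    ∫_0^2 9*x^8 dx = 512;  ∫_0^2 18*x^7 dx = 576;  ∫_0^2 -9*x^6 dx = -1152/7;
    ∫_0^2 -24*x^5 dx = -256;  ∫_0^2 -15*x^4 dx = -96;  ∫_0^2 -12*x^3 dx = -48;
    ∫_0^2 19*x^2 dx = 152/3;  ∫_0^2 6*x dx = 12;  ∫_0^2 9 dx = 18.
  Sum: 512 + 576 − 1152/7 − 256 − 96 − 48 + 152/3 + 12 + 18 = 12686/21.
  ∫_0^2 u'(x)^2 dx = ∫_0^2 (144*x^6 + 216*x^5 - 63*x^4 - 132*x^3 + 18*x^2 + 12*x + 1) dx. Term by term:
    ∫_0^2 144*x^6 dx = 18432/7;  ∫_0^2 216*x^5 dx = 2304;  ∫_0^2 -63*x^4 dx = -2016/5;
    ∫_0^2 -132*x^3 dx = -528;  ∫_0^2 18*x^2 dx = 48;  ∫_0^2 12*x dx = 24;
    ∫_0^2 1 dx = 2.
  Sum: 18432/7 + 2304 − 2016/5 − 528 + 48 + 24 + 2 = 142798/35.
Adding: ||u||_{H^1}^2 = 12686/21 + 142798/35 = 491824/105.


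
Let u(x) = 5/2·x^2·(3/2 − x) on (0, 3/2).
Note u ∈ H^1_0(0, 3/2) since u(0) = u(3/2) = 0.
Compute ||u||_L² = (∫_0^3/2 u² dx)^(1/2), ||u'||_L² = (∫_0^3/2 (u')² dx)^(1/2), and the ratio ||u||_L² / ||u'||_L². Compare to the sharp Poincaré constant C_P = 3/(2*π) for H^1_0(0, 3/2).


||u||_L² / ||u'||_L² = 3*sqrt(14)/28 < C_P = 3/(2*π).

u(x) = 5/2·x^2·(3/2 − x), so u'(x) = 15*x*(1 - x)/2.
u(x) = 5/2·x^2·(3/2 − x) vanishes at x = 0 and x = 3/2, so u ∈ H^1_0(0, 3/2). Differentiate via the product rule and integrate the resulting polynomials term by term.
  ∫_0^3/2 u² dx = ∫_0^3/2 (25*x^6/4 - 75*x^5/4 + 225*x^4/16) dx. Term by term:
    ∫_0^3/2 25*x^6/4 dx = 54675/3584;  ∫_0^3/2 -75*x^5/4 dx = -18225/512;  ∫_0^3/2 225*x^4/16 dx = 10935/512.
  Sum: 54675/3584 − 18225/512 + 10935/512 = 3645/3584.
  ∫_0^3/2 (u')² dx = ∫_0^3/2 (225*x^4/4 - 225*x^3/2 + 225*x^2/4) dx. Term by term:
    ∫_0^3/2 225*x^4/4 dx = 10935/128;  ∫_0^3/2 -225*x^3/2 dx = -18225/128;  ∫_0^3/2 225*x^2/4 dx = 2025/32.
  Sum: 10935/128 − 18225/128 + 2025/32 = 405/64.
∫_0^3/2 u² dx = 3645/3584, so ||u||_L² = 27*sqrt(70)/224.
∫_0^3/2 (u')² dx = 405/64, so ||u'||_L² = 9*sqrt(5)/8.
Ratio ||u||_L² / ||u'||_L² = 3*sqrt(14)/28.
Sharp Poincaré constant on H^1_0(0, 3/2) is C_P = L/π = 3/(2*π), achieved by sin(2*π/3·x).
A polynomial bump cannot attain the sharp Poincaré constant (only the first sine eigenfunction does), so the ratio is strictly less than C_P, consistent with ||u||_L² ≤ C_P ||u'||_L².


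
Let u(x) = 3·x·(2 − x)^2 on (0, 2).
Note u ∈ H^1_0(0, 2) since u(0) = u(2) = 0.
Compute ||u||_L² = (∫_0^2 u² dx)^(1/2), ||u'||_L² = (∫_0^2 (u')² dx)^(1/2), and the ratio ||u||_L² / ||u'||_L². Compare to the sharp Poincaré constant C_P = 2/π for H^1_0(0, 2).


||u||_L² / ||u'||_L² = sqrt(14)/7 < C_P = 2/π.

u(x) = 3·x·(2 − x)^2, so u'(x) = 3*(x - 2)*(3*x - 2).
u(x) = 3·x·(2 − x)^2 vanishes at x = 0 and x = 2, so u ∈ H^1_0(0, 2). Differentiate via the product rule and integrate the resulting polynomials term by term.
  ∫_0^2 u² dx = ∫_0^2 (9*x^6 - 72*x^5 + 216*x^4 - 288*x^3 + 144*x^2) dx. Term by term:
    ∫_0^2 9*x^6 dx = 1152/7;  ∫_0^2 -72*x^5 dx = -768;  ∫_0^2 216*x^4 dx = 6912/5;
    ∫_0^2 -288*x^3 dx = -1152;  ∫_0^2 144*x^2 dx = 384.
  Sum: 1152/7 − 768 + 6912/5 − 1152 + 384 = 384/35.
  ∫_0^2 (u')² dx = ∫_0^2 (81*x^4 - 432*x^3 + 792*x^2 - 576*x + 144) dx. Term by term:
    ∫_0^2 81*x^4 dx = 2592/5;  ∫_0^2 -432*x^3 dx = -1728;  ∫_0^2 792*x^2 dx = 2112;
    ∫_0^2 -576*x dx = -1152;  ∫_0^2 144 dx = 288.
  Sum: 2592/5 − 1728 + 2112 − 1152 + 288 = 192/5.
∫_0^2 u² dx = 384/35, so ||u||_L² = 8*sqrt(210)/35.
∫_0^2 (u')² dx = 192/5, so ||u'||_L² = 8*sqrt(15)/5.
Ratio ||u||_L² / ||u'||_L² = sqrt(14)/7.
Sharp Poincaré constant on H^1_0(0, 2) is C_P = L/π = 2/π, achieved by sin(π/2·x).
A polynomial bump cannot attain the sharp Poincaré constant (only the first sine eigenfunction does), so the ratio is strictly less than C_P, consistent with ||u||_L² ≤ C_P ||u'||_L².


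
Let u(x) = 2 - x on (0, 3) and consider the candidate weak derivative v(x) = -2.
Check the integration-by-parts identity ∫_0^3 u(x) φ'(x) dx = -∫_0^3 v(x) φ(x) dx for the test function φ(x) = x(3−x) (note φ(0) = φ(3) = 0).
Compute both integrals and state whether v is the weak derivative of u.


LHS = 9/2, RHS = 9. No, v is not the weak derivative of u.

u(x) = 2 - x, classical derivative u'(x) = -1.
φ(x) = x(3−x), so φ'(x) = 3 - 2*x.
Note φ(0) = φ(3) = 0, so the boundary term u·φ vanishes.
LHS = ∫_0^3 u(x) φ'(x) dx = ∫_0^3 (2*x^2 - 7*x + 6) dx. Term by term:
  ∫_0^3 2*x^2 dx = 18;  ∫_0^3 -7*x dx = -63/2;  ∫_0^3 6 dx = 18.
Sum: 18 − 63/2 + 18 = 9/2.
So LHS = 9/2.
∫_0^3 v(x) φ(x) dx = ∫_0^3 (2*x^2 - 6*x) dx. Term by term:
  ∫_0^3 2*x^2 dx = 18;  ∫_0^3 -6*x dx = -27.
Sum: 18 − 27 = -9.
So RHS = -∫_0^3 v(x) φ(x) dx = 9.
LHS − RHS = -9/2 ≠ 0, so the identity fails.
(For a valid weak derivative the identity must hold for EVERY test function, in particular this one. The failure shows v is NOT the weak derivative of u.)
Correct weak derivative would be u'(x) = -1.


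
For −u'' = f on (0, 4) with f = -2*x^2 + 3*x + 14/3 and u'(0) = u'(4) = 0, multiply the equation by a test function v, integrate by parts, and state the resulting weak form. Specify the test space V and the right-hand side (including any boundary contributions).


V = H^1(0, 4) (no boundary constraint on v; u is determined up to an additive constant); weak form: ∫_0^4 u'v' dx = ∫_0^4 (-2*x^2 + 3*x + 14/3) v dx for all v ∈ V.

Multiply both sides by a test function v and integrate from 0 to 4:
  ∫_0^4 −u''(x) v(x) dx = ∫_0^4 f(x) v(x) dx.
Integrate the LHS by parts once:
  ∫_0^4 −u'' v dx = −[u'(x) v(x)]_0^4 + ∫_0^4 u'(x) v'(x) dx.
Thus ∫_0^4 u'(x) v'(x) dx = ∫_0^4 f(x) v(x) dx + [u'(x) v(x)]_0^4.
Choose V so that boundary terms are either known or forced to vanish.
u has homogeneous Neumann: u'(0) = u'(4) = 0. So [u' v]_0^4 = 0·v(4) − 0·v(0) = 0 for any v; take V = H^1(0, 4).
Weak formulation: find u (satisfying any essential BC) such that ∫_0^4 u'(x) v'(x) dx = ∫_0^4 f v dx for all v ∈ V (homogeneous Neumann, so boundary terms vanish).
Substituting f(x) = -2*x^2 + 3*x + 14/3, the right-hand side is ∫_0^4 (-2*x^2 + 3*x + 14/3) v dx.
Compatibility check (pure Neumann): taking v ≡ 1 ∈ V gives 0 = ∫_0^4 f dx + (0) − (0), i.e. ∫_0^4 f dx must equal u'(0) − u'(4) = 0. Indeed ∫_0^4 (-2*x^2 + 3*x + 14/3) dx = 0, so the data are compatible. The solution is then unique only up to an additive constant (fix it e.g. by requiring ∫_0^4 u dx = 0).
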